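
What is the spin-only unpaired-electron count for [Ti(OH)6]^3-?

1

Ligand charges: each hydroxide is −1. With an overall charge of −3 the titanium centre must be in the +3 oxidation state.
Titanium is a group-4 element; Ti(III) is therefore d¹.
In an octahedral field the d¹ configuration is t₂g¹e_g⁰ (only one arrangement possible), giving 1 unpaired electron.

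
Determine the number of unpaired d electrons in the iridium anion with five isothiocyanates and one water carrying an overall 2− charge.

0 unpaired electrons

Summing ligand charges against the −2 overall charge gives an oxidation state of +3 for iridium.
Group 9 minus oxidation state 3 gives a d⁶ configuration.
The spin state decides the count: a 5d ion has a large Δₒ and is invariably low-spin.
An octahedral low-spin d⁶ ion is t₂g⁶e_g⁰, giving 0 unpaired electrons.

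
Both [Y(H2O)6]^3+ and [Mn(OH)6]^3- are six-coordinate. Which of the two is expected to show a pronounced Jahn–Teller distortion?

[Mn(OH)6]^3-

[Y(H2O)6]^3+: Water is neutral; balancing the +3 overall charge requires Y(III). Group 3 minus oxidation state 3 gives a d⁰ configuration. The d⁰ configuration leaves the e_g set evenly filled (or empty) — no strong Jahn–Teller driving force.
[Mn(OH)6]^3-: Summing ligand charges against the −3 overall charge gives an oxidation state of +3 for manganese. Mn sits in group 7, so the d-electron count is 7 − 3 = 4. Hydroxide is a weak-field ligand for a first-row metal, so the complex is high-spin. The t₂g³e_g¹ (high-spin) configuration has an unevenly filled e_g set; the Jahn–Teller theorem predicts a tetragonal distortion (typically axial elongation) to lift the degeneracy.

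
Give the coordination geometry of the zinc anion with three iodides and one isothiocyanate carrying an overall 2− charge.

tetrahedral

Each iodide is −1; each isothiocyanate is −1; balancing the −2 overall charge requires Zn(II).
Zn sits in group 12, so the d-electron count is 12 − 2 = 10.
Coordination number: 4.
A d¹⁰ ion has no crystal-field stabilisation preference between square planar and tetrahedral, so four ligands adopt the sterically favoured tetrahedral geometry.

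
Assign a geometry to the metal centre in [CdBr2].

Summing ligand charges against the 0 overall charge gives an oxidation state of +2 for cadmium.
Group 12 minus oxidation state 2 gives a d¹⁰ configuration.
Coordination number: 2.
A d¹⁰ ion with only two ligands adopts a linear arrangement (sp hybridisation; no CFSE preference).

linear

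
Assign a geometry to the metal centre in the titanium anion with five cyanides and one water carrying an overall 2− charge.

Summing ligand charges against the −2 overall charge gives an oxidation state of +3 for titanium.
Ti sits in group 4, so the d-electron count is 4 − 3 = 1.
Coordination number: 6.
Six donors around a single metal centre give an octahedral coordination sphere.

octahedral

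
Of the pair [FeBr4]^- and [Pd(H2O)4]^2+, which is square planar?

For [FeBr4]^-: Ligand charges: each bromide is −1. With an overall charge of −1 the iron centre must be in the +3 oxidation state. Group 8 minus oxidation state 3 gives a d⁵ configuration. A high-spin d⁵ ion has zero CFSE in either geometry, so four ligands adopt the sterically favoured tetrahedral geometry. → tetrahedral.
For [Pd(H2O)4]^2+: Ligand charges: water is neutral. With an overall charge of +2 the palladium centre must be in the +2 oxidation state. Group 10 minus oxidation state 2 gives a d⁸ configuration. A 4d d⁸ ion has a large crystal-field splitting; square planar leaves the high-energy d_{x²−y²} orbital empty and maximises CFSE. → square planar.

[Pd(H2O)4]^2+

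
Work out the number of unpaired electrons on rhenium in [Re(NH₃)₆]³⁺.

2 unpaired electrons

Ligand charges: ammonia is neutral. With an overall charge of +3 the rhenium centre must be in the +3 oxidation state.
Rhenium is a group-7 element; Re(III) is therefore d⁴.
The spin state decides the count: a 5d ion has a large Δₒ and is invariably low-spin.
An octahedral low-spin d⁴ ion is t₂g⁴e_g⁰, giving 2 unpaired electrons.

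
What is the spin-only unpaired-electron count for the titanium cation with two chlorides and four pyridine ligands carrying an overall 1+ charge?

Each chloride is −1; pyridine is neutral; balancing the +1 overall charge requires Ti(III).
Group 4 minus oxidation state 3 gives a d¹ configuration.
In an octahedral field the d¹ configuration is t₂g¹e_g⁰ (only one arrangement possible), giving 1 unpaired electron.

1 unpaired electron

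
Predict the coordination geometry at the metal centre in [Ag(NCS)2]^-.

linear

Each isothiocyanate is −1; balancing the −1 overall charge requires Ag(I).
Group 11 minus oxidation state 1 gives a d¹⁰ configuration.
Coordination number: 2.
A d¹⁰ ion with only two ligands adopts a linear arrangement (sp hybridisation; no CFSE preference).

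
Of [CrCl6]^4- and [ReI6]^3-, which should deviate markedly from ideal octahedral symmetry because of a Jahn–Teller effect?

[CrCl6]^4-

[CrCl6]^4-: Ligand charges: each chloride is −1. With an overall charge of −4 the chromium centre must be in the +2 oxidation state. Cr sits in group 6, so the d-electron count is 6 − 2 = 4. Chloride is a weak-field ligand for a first-row metal, so the complex is high-spin. The t₂g³e_g¹ (high-spin) configuration has an unevenly filled e_g set; the Jahn–Teller theorem predicts a tetragonal distortion (typically axial elongation) to lift the degeneracy.
[ReI6]^3-: Each iodide is −1; balancing the −3 overall charge requires Re(III). Group 7 minus oxidation state 3 gives a d⁴ configuration. A 5d ion has a large Δₒ and is invariably low-spin. The d⁴ configuration leaves the e_g set evenly filled (or empty) — no strong Jahn–Teller driving force.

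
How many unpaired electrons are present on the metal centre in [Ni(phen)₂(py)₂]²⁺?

2 unpaired electrons

Ligand charges: 1,10-phenanthroline is neutral; pyridine is neutral. With an overall charge of +2 the nickel centre must be in the +2 oxidation state.
Nickel is a group-10 element; Ni(II) is therefore d⁸.
Counting donor atoms: 2×1,10-phenanthroline (bidentate) → 4 donors; 2×pyridine (monodentate) → 2 donors. Coordination number = 6.
In an octahedral field the d⁸ configuration is t₂g⁶e_g² (only one arrangement possible), giving 2 unpaired electrons.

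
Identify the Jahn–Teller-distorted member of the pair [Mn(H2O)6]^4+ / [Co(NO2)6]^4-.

[Co(NO2)6]^4-

[Mn(H2O)6]^4+: Summing ligand charges against the +4 overall charge gives an oxidation state of +4 for manganese. Manganese is a group-7 element; Mn(IV) is therefore d³. The d³ configuration leaves the e_g set evenly filled (or empty) — no strong Jahn–Teller driving force.
[Co(NO2)6]^4-: Ligand charges: each nitro (N-bound nitrite) is −1. With an overall charge of −4 the cobalt centre must be in the +2 oxidation state. Group 9 minus oxidation state 2 gives a d⁷ configuration. Nitro (N-bound nitrite) is a strong-field ligand (high in the spectrochemical series) for a first-row metal, so the complex is low-spin. The t₂g⁶e_g¹ (low-spin) configuration has an unevenly filled e_g set; the Jahn–Teller theorem predicts a tetragonal distortion (typically axial elongation) to lift the degeneracy.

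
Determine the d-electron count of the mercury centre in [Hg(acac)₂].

d¹⁰

Summing ligand charges against the 0 overall charge gives an oxidation state of +2 for mercury.
Hg sits in group 12, so the d-electron count is 12 − 2 = 10.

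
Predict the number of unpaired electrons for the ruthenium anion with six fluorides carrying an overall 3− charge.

1 unpaired electron

Each fluoride is −1; balancing the −3 overall charge requires Ru(III).
Ruthenium is a group-8 element; Ru(III) is therefore d⁵.
The spin state decides the count: a 4d ion has a large Δₒ and is invariably low-spin.
An octahedral low-spin d⁵ ion is t₂g⁵e_g⁰, giving 1 unpaired electron.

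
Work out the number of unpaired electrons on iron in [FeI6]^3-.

Summing ligand charges against the −3 overall charge gives an oxidation state of +3 for iron.
Group 8 minus oxidation state 3 gives a d⁵ configuration.
The spin state decides the count: Iodide is a weak-field ligand for a first-row metal, so the complex is high-spin.
An octahedral high-spin d⁵ ion is t₂g³e_g², giving 5 unpaired electrons.

5 unpaired electrons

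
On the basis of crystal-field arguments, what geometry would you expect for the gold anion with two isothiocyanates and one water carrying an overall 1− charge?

Summing ligand charges against the −1 overall charge gives an oxidation state of +1 for gold.
Au sits in group 11, so the d-electron count is 11 − 1 = 10.
With 3 monodentate ligands the coordination number is 3.
Three ligands around a d¹⁰ centre minimise repulsion in a trigonal-planar arrangement.

trigonal planar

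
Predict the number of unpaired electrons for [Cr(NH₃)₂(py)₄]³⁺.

Ligand charges: ammonia is neutral; pyridine is neutral. With an overall charge of +3 the chromium centre must be in the +3 oxidation state.
Chromium is a group-6 element; Cr(III) is therefore d³.
In an octahedral field the d³ configuration is t₂g³e_g⁰ (only one arrangement possible), giving 3 unpaired electrons.

3 unpaired electrons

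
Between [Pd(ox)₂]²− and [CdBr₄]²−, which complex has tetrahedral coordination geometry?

[CdBr₄]²−

For [Pd(ox)₂]²−: Each oxalate is −2; balancing the −2 overall charge requires Pd(II). Palladium is a group-10 element; Pd(II) is therefore d⁸. A 4d d⁸ ion has a large crystal-field splitting; square planar leaves the high-energy d_{x²−y²} orbital empty and maximises CFSE. → square planar.
For [CdBr₄]²−: Each bromide is −1; balancing the −2 overall charge requires Cd(II). Group 12 minus oxidation state 2 gives a d¹⁰ configuration. A d¹⁰ ion has no crystal-field stabilisation preference between square planar and tetrahedral, so four ligands adopt the sterically favoured tetrahedral geometry. → tetrahedral.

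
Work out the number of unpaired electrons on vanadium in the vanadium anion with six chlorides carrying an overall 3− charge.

2

Ligand charges: each chloride is −1. With an overall charge of −3 the vanadium centre must be in the +3 oxidation state.
Group 5 minus oxidation state 3 gives a d² configuration.
In an octahedral field the d² configuration is t₂g²e_g⁰ (only one arrangement possible), giving 2 unpaired electrons.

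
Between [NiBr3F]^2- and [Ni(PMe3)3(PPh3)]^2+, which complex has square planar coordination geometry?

For [NiBr3F]^2-: Summing ligand charges against the −2 overall charge gives an oxidation state of +2 for nickel. Ni sits in group 10, so the d-electron count is 10 − 2 = 8. Bromide and fluoride are weak-field ligands. With weak-field ligands the CFSE gain from square planar is small, so a 3d d⁸ ion takes the sterically preferred tetrahedral geometry. → tetrahedral.
For [Ni(PMe3)3(PPh3)]^2+: Summing ligand charges against the +2 overall charge gives an oxidation state of +2 for nickel. Group 10 minus oxidation state 2 gives a d⁸ configuration. Trimethylphosphine and triphenylphosphine are strong-field ligands (high in the spectrochemical series). A 3d d⁸ ion with strong-field ligands gains enough CFSE to favour square planar over tetrahedral. → square planar.

[Ni(PMe3)3(PPh3)]^2+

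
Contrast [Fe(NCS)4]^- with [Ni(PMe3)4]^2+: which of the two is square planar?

For [Fe(NCS)4]^-: Summing ligand charges against the −1 overall charge gives an oxidation state of +3 for iron. Group 8 minus oxidation state 3 gives a d⁵ configuration. A high-spin d⁵ ion has zero CFSE in either geometry, so four ligands adopt the sterically favoured tetrahedral geometry. → tetrahedral.
For [Ni(PMe3)4]^2+: Summing ligand charges against the +2 overall charge gives an oxidation state of +2 for nickel. Nickel is a group-10 element; Ni(II) is therefore d⁸. Trimethylphosphine is a strong-field ligand (high in the spectrochemical series). A 3d d⁸ ion with strong-field ligands gains enough CFSE to favour square planar over tetrahedral. → square planar.

[Ni(PMe3)4]^2+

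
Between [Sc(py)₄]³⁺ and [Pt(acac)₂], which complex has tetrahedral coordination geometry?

For [Sc(py)₄]³⁺: Ligand charges: pyridine is neutral. With an overall charge of +3 the scandium centre must be in the +3 oxidation state. Group 3 minus oxidation state 3 gives a d⁰ configuration. A d⁰ ion has no crystal-field stabilisation preference between square planar and tetrahedral, so four ligands adopt the sterically favoured tetrahedral geometry. → tetrahedral.
For [Pt(acac)₂]: Summing ligand charges against the 0 overall charge gives an oxidation state of +2 for platinum. Platinum is a group-10 element; Pt(II) is therefore d⁸. A 5d d⁸ ion has a large crystal-field splitting; square planar leaves the high-energy d_{x²−y²} orbital empty and maximises CFSE. → square planar.

[Sc(py)₄]³⁺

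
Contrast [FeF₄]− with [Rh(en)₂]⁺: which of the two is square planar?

For [FeF₄]−: Ligand charges: each fluoride is −1. With an overall charge of −1 the iron centre must be in the +3 oxidation state. Iron is a group-8 element; Fe(III) is therefore d⁵. A high-spin d⁵ ion has zero CFSE in either geometry, so four ligands adopt the sterically favoured tetrahedral geometry. → tetrahedral.
For [Rh(en)₂]⁺: Ethylenediamine is neutral; balancing the +1 overall charge requires Rh(I). Rh sits in group 9, so the d-electron count is 9 − 1 = 8. A 4d d⁸ ion has a large crystal-field splitting; square planar leaves the high-energy d_{x²−y²} orbital empty and maximises CFSE. → square planar.

[Rh(en)₂]⁺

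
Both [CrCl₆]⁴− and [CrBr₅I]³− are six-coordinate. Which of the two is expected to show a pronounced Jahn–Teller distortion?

[CrCl₆]⁴−: Each chloride is −1; balancing the −4 overall charge requires Cr(II). Cr sits in group 6, so the d-electron count is 6 − 2 = 4. Chloride is a weak-field ligand for a first-row metal, so the complex is high-spin. The t₂g³e_g¹ (high-spin) configuration has an unevenly filled e_g set; the Jahn–Teller theorem predicts a tetragonal distortion (typically axial elongation) to lift the degeneracy.
[CrBr₅I]³−: Summing ligand charges against the −3 overall charge gives an oxidation state of +3 for chromium. Group 6 minus oxidation state 3 gives a d³ configuration. The d³ configuration leaves the e_g set evenly filled (or empty) — no strong Jahn–Teller driving force.

[CrCl₆]⁴−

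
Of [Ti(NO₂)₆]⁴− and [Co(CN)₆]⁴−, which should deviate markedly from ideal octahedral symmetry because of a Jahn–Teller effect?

[Ti(NO₂)₆]⁴−: Summing ligand charges against the −4 overall charge gives an oxidation state of +2 for titanium. Titanium is a group-4 element; Ti(II) is therefore d². The d² configuration leaves the e_g set evenly filled (or empty) — no strong Jahn–Teller driving force.
[Co(CN)₆]⁴−: Ligand charges: each cyanide is −1. With an overall charge of −4 the cobalt centre must be in the +2 oxidation state. Cobalt is a group-9 element; Co(II) is therefore d⁷. Cyanide is a strong-field ligand (high in the spectrochemical series) for a first-row metal, so the complex is low-spin. The t₂g⁶e_g¹ (low-spin) configuration has an unevenly filled e_g set; the Jahn–Teller theorem predicts a tetragonal distortion (typically axial elongation) to lift the degeneracy.

[Co(CN)₆]⁴−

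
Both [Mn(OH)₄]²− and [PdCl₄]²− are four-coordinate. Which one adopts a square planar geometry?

For [Mn(OH)₄]²−: Each hydroxide is −1; balancing the −2 overall charge requires Mn(II). Mn sits in group 7, so the d-electron count is 7 − 2 = 5. A high-spin d⁵ ion has zero CFSE in either geometry, so four ligands adopt the sterically favoured tetrahedral geometry. → tetrahedral.
For [PdCl₄]²−: Each chloride is −1; balancing the −2 overall charge requires Pd(II). Group 10 minus oxidation state 2 gives a d⁸ configuration. A 4d d⁸ ion has a large crystal-field splitting; square planar leaves the high-energy d_{x²−y²} orbital empty and maximises CFSE. → square planar.

[PdCl₄]²−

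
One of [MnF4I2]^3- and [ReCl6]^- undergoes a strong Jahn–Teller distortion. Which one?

[MnF4I2]^3-: Ligand charges: each fluoride is −1; each iodide is −1. With an overall charge of −3 the manganese centre must be in the +3 oxidation state. Group 7 minus oxidation state 3 gives a d⁴ configuration. Fluoride and iodide are weak-field ligands for a first-row metal, so the complex is high-spin. The t₂g³e_g¹ (high-spin) configuration has an unevenly filled e_g set; the Jahn–Teller theorem predicts a tetragonal distortion (typically axial elongation) to lift the degeneracy.
[ReCl6]^-: Each chloride is −1; balancing the −1 overall charge requires Re(V). Rhenium is a group-7 element; Re(V) is therefore d². The d² configuration leaves the e_g set evenly filled (or empty) — no strong Jahn–Teller driving force.

[MnF4I2]^3-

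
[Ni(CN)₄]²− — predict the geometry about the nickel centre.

square planar

Each cyanide is −1; balancing the −2 overall charge requires Ni(II).
Ni sits in group 10, so the d-electron count is 10 − 2 = 8.
Coordination number: 4.
Cyanide is a strong-field ligand (high in the spectrochemical series).
A 3d d⁸ ion with strong-field ligands gains enough CFSE to favour square planar over tetrahedral.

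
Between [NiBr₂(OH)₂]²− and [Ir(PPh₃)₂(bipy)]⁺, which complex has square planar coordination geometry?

[Ir(PPh₃)₂(bipy)]⁺

For [NiBr₂(OH)₂]²−: Ligand charges: each bromide is −1; each hydroxide is −1. With an overall charge of −2 the nickel centre must be in the +2 oxidation state. Group 10 minus oxidation state 2 gives a d⁸ configuration. Bromide and hydroxide are weak-field ligands. With weak-field ligands the CFSE gain from square planar is small, so a 3d d⁸ ion takes the sterically preferred tetrahedral geometry. → tetrahedral.
For [Ir(PPh₃)₂(bipy)]⁺: Ligand charges: triphenylphosphine is neutral; 2,2′-bipyridine is neutral. With an overall charge of +1 the iridium centre must be in the +1 oxidation state. Ir sits in group 9, so the d-electron count is 9 − 1 = 8. A 5d d⁸ ion has a large crystal-field splitting; square planar leaves the high-energy d_{x²−y²} orbital empty and maximises CFSE. → square planar.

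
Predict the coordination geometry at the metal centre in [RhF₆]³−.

Each fluoride is −1; balancing the −3 overall charge requires Rh(III).
Rh sits in group 9, so the d-electron count is 9 − 3 = 6.
Coordination number: 6.
Six donors around a single metal centre give an octahedral coordination sphere.

octahedral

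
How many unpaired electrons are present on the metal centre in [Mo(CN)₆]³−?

3

Ligand charges: each cyanide is −1. With an overall charge of −3 the molybdenum centre must be in the +3 oxidation state.
Group 6 minus oxidation state 3 gives a d³ configuration.
In an octahedral field the d³ configuration is t₂g³e_g⁰ (only one arrangement possible), giving 3 unpaired electrons.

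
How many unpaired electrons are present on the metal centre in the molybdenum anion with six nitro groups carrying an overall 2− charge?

Ligand charges: each nitro (N-bound nitrite) is −1. With an overall charge of −2 the molybdenum centre must be in the +4 oxidation state.
Group 6 minus oxidation state 4 gives a d² configuration.
In an octahedral field the d² configuration is t₂g²e_g⁰ (only one arrangement possible), giving 2 unpaired electrons.

2 unpaired electrons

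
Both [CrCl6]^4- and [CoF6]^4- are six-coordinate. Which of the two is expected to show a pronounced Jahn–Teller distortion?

[CrCl6]^4-

[CrCl6]^4-: Summing ligand charges against the −4 overall charge gives an oxidation state of +2 for chromium. Cr sits in group 6, so the d-electron count is 6 − 2 = 4. Chloride is a weak-field ligand for a first-row metal, so the complex is high-spin. The t₂g³e_g¹ (high-spin) configuration has an unevenly filled e_g set; the Jahn–Teller theorem predicts a tetragonal distortion (typically axial elongation) to lift the degeneracy.
[CoF6]^4-: Each fluoride is −1; balancing the −4 overall charge requires Co(II). Group 9 minus oxidation state 2 gives a d⁷ configuration. Fluoride is a weak-field ligand for a first-row metal, so the complex is high-spin. The d⁷ configuration leaves the e_g set evenly filled (or empty) — no strong Jahn–Teller driving force.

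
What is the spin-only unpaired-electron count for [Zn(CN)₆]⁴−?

0 unpaired electrons

Summing ligand charges against the −4 overall charge gives an oxidation state of +2 for zinc.
Group 12 minus oxidation state 2 gives a d¹⁰ configuration.
In an octahedral field the d¹⁰ configuration is t₂g⁶e_g⁴, giving 0 unpaired electrons.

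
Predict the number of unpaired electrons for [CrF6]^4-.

4 unpaired electrons

Summing ligand charges against the −4 overall charge gives an oxidation state of +2 for chromium.
Cr sits in group 6, so the d-electron count is 6 − 2 = 4.
The spin state decides the count: Fluoride is a weak-field ligand for a first-row metal, so the complex is high-spin.
An octahedral high-spin d⁴ ion is t₂g³e_g¹, giving 4 unpaired electrons.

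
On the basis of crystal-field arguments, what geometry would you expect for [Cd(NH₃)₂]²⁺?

linear

Ligand charges: ammonia is neutral. With an overall charge of +2 the cadmium centre must be in the +2 oxidation state.
Cadmium is a group-12 element; Cd(II) is therefore d¹⁰.
Coordination number: 2.
A d¹⁰ ion with only two ligands adopts a linear arrangement (sp hybridisation; no CFSE preference).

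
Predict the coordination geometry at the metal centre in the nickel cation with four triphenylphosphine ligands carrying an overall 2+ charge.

Triphenylphosphine is neutral; balancing the +2 overall charge requires Ni(II).
Ni sits in group 10, so the d-electron count is 10 − 2 = 8.
Coordination number: 4.
Triphenylphosphine is a strong-field ligand (high in the spectrochemical series).
A 3d d⁸ ion with strong-field ligands gains enough CFSE to favour square planar over tetrahedral.

square planar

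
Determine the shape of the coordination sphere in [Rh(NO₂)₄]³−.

square planar

Ligand charges: each nitro (N-bound nitrite) is −1. With an overall charge of −3 the rhodium centre must be in the +1 oxidation state.
Rh sits in group 9, so the d-electron count is 9 − 1 = 8.
Coordination number: 4.
A 4d d⁸ ion has a large crystal-field splitting; square planar leaves the high-energy d_{x²−y²} orbital empty and maximises CFSE.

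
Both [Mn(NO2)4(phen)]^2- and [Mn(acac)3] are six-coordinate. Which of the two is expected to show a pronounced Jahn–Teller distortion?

[Mn(acac)3]

[Mn(NO2)4(phen)]^2-: Each nitro (N-bound nitrite) is −1; 1,10-phenanthroline is neutral; balancing the −2 overall charge requires Mn(II). Manganese is a group-7 element; Mn(II) is therefore d⁵. Nitro (N-bound nitrite) is a strong-field ligand (high in the spectrochemical series) for a first-row metal, so the complex is low-spin. The d⁵ configuration leaves the e_g set evenly filled (or empty) — no strong Jahn–Teller driving force.
[Mn(acac)3]: Summing ligand charges against the 0 overall charge gives an oxidation state of +3 for manganese. Manganese is a group-7 element; Mn(III) is therefore d⁴. Acetylacetonate is a weak-field ligand for a first-row metal, so the complex is high-spin. The t₂g³e_g¹ (high-spin) configuration has an unevenly filled e_g set; the Jahn–Teller theorem predicts a tetragonal distortion (typically axial elongation) to lift the degeneracy.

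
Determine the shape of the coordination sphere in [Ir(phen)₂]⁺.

square planar

1,10-phenanthroline is neutral; balancing the +1 overall charge requires Ir(I).
Iridium is a group-9 element; Ir(I) is therefore d⁸.
Counting donor atoms: 2×1,10-phenanthroline (bidentate) → 4 donors. Coordination number = 4.
A 5d d⁸ ion has a large crystal-field splitting; square planar leaves the high-energy d_{x²−y²} orbital empty and maximises CFSE.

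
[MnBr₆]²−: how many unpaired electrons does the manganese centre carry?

Each bromide is −1; balancing the −2 overall charge requires Mn(IV).
Manganese is a group-7 element; Mn(IV) is therefore d³.
In an octahedral field the d³ configuration is t₂g³e_g⁰ (only one arrangement possible), giving 3 unpaired electrons.

3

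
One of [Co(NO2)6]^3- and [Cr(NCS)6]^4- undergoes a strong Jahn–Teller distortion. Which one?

[Co(NO2)6]^3-: Summing ligand charges against the −3 overall charge gives an oxidation state of +3 for cobalt. Group 9 minus oxidation state 3 gives a d⁶ configuration. Co(III) has an exceptionally large octahedral splitting and is low-spin with essentially every ligand except fluoride. The d⁶ configuration leaves the e_g set evenly filled (or empty) — no strong Jahn–Teller driving force.
[Cr(NCS)6]^4-: Ligand charges: each isothiocyanate is −1. With an overall charge of −4 the chromium centre must be in the +2 oxidation state. Cr sits in group 6, so the d-electron count is 6 − 2 = 4. Isothiocyanate is a weak-field ligand for a first-row metal, so the complex is high-spin. The t₂g³e_g¹ (high-spin) configuration has an unevenly filled e_g set; the Jahn–Teller theorem predicts a tetragonal distortion (typically axial elongation) to lift the degeneracy.

[Cr(NCS)6]^4-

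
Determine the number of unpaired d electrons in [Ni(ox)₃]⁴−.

2

Summing ligand charges against the −4 overall charge gives an oxidation state of +2 for nickel.
Group 10 minus oxidation state 2 gives a d⁸ configuration.
Counting donor atoms: 3×oxalate (bidentate) → 6 donors. Coordination number = 6.
In an octahedral field the d⁸ configuration is t₂g⁶e_g² (only one arrangement possible), giving 2 unpaired electrons.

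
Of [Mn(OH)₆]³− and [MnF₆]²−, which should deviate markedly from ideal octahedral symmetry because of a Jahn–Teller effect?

[Mn(OH)₆]³−: Ligand charges: each hydroxide is −1. With an overall charge of −3 the manganese centre must be in the +3 oxidation state. Manganese is a group-7 element; Mn(III) is therefore d⁴. Hydroxide is a weak-field ligand for a first-row metal, so the complex is high-spin. The t₂g³e_g¹ (high-spin) configuration has an unevenly filled e_g set; the Jahn–Teller theorem predicts a tetragonal distortion (typically axial elongation) to lift the degeneracy.
[MnF₆]²−: Summing ligand charges against the −2 overall charge gives an oxidation state of +4 for manganese. Mn sits in group 7, so the d-electron count is 7 − 4 = 3. The d³ configuration leaves the e_g set evenly filled (or empty) — no strong Jahn–Teller driving force.

[Mn(OH)₆]³−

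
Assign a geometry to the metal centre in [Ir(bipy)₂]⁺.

square planar

Ligand charges: 2,2′-bipyridine is neutral. With an overall charge of +1 the iridium centre must be in the +1 oxidation state.
Group 9 minus oxidation state 1 gives a d⁸ configuration.
Counting donor atoms: 2×2,2′-bipyridine (bidentate) → 4 donors. Coordination number = 4.
A 5d d⁸ ion has a large crystal-field splitting; square planar leaves the high-energy d_{x²−y²} orbital empty and maximises CFSE.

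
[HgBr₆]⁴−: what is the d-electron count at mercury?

d¹⁰

Summing ligand charges against the −4 overall charge gives an oxidation state of +2 for mercury.
Mercury is a group-12 element; Hg(II) is therefore d¹⁰.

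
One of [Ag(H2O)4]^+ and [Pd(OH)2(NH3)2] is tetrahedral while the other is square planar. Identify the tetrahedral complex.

[Ag(H2O)4]^+

For [Ag(H2O)4]^+: Water is neutral; balancing the +1 overall charge requires Ag(I). Group 11 minus oxidation state 1 gives a d¹⁰ configuration. A d¹⁰ ion has no crystal-field stabilisation preference between square planar and tetrahedral, so four ligands adopt the sterically favoured tetrahedral geometry. → tetrahedral.
For [Pd(OH)2(NH3)2]: Ligand charges: each hydroxide is −1; ammonia is neutral. With an overall charge of 0 the palladium centre must be in the +2 oxidation state. Palladium is a group-10 element; Pd(II) is therefore d⁸. A 4d d⁸ ion has a large crystal-field splitting; square planar leaves the high-energy d_{x²−y²} orbital empty and maximises CFSE. → square planar.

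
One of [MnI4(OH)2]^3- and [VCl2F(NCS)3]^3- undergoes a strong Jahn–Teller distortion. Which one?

[MnI4(OH)2]^3-: Each iodide is −1; each hydroxide is −1; balancing the −3 overall charge requires Mn(III). Manganese is a group-7 element; Mn(III) is therefore d⁴. Hydroxide and iodide are weak-field ligands for a first-row metal, so the complex is high-spin. The t₂g³e_g¹ (high-spin) configuration has an unevenly filled e_g set; the Jahn–Teller theorem predicts a tetragonal distortion (typically axial elongation) to lift the degeneracy.
[VCl2F(NCS)3]^3-: Summing ligand charges against the −3 overall charge gives an oxidation state of +3 for vanadium. Vanadium is a group-5 element; V(III) is therefore d². The d² configuration leaves the e_g set evenly filled (or empty) — no strong Jahn–Teller driving force.

[MnI4(OH)2]^3-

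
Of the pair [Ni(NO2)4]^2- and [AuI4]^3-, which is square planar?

[Ni(NO2)4]^2-

For [Ni(NO2)4]^2-: Each nitro (N-bound nitrite) is −1; balancing the −2 overall charge requires Ni(II). Group 10 minus oxidation state 2 gives a d⁸ configuration. Nitro (N-bound nitrite) is a strong-field ligand (high in the spectrochemical series). A 3d d⁸ ion with strong-field ligands gains enough CFSE to favour square planar over tetrahedral. → square planar.
For [AuI4]^3-: Each iodide is −1; balancing the −3 overall charge requires Au(I). Group 11 minus oxidation state 1 gives a d¹⁰ configuration. A d¹⁰ ion has no crystal-field stabilisation preference between square planar and tetrahedral, so four ligands adopt the sterically favoured tetrahedral geometry. → tetrahedral.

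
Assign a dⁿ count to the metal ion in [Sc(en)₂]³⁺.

Summing ligand charges against the +3 overall charge gives an oxidation state of +3 for scandium.
Scandium is a group-3 element; Sc(III) is therefore d⁰.

d⁰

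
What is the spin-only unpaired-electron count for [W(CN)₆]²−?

Each cyanide is −1; balancing the −2 overall charge requires W(IV).
W sits in group 6, so the d-electron count is 6 − 4 = 2.
In an octahedral field the d² configuration is t₂g²e_g⁰ (only one arrangement possible), giving 2 unpaired electrons.

2 unpaired electrons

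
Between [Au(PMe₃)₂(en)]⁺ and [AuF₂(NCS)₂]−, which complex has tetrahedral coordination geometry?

[Au(PMe₃)₂(en)]⁺

For [Au(PMe₃)₂(en)]⁺: Ligand charges: trimethylphosphine is neutral; ethylenediamine is neutral. With an overall charge of +1 the gold centre must be in the +1 oxidation state. Au sits in group 11, so the d-electron count is 11 − 1 = 10. A d¹⁰ ion has no crystal-field stabilisation preference between square planar and tetrahedral, so four ligands adopt the sterically favoured tetrahedral geometry. → tetrahedral.
For [AuF₂(NCS)₂]−: Summing ligand charges against the −1 overall charge gives an oxidation state of +3 for gold. Au sits in group 11, so the d-electron count is 11 − 3 = 8. A 5d d⁸ ion has a large crystal-field splitting; square planar leaves the high-energy d_{x²−y²} orbital empty and maximises CFSE. → square planar.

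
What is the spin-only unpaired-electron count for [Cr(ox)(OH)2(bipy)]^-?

Ligand charges: each oxalate is −2; each hydroxide is −1; 2,2′-bipyridine is neutral. With an overall charge of −1 the chromium centre must be in the +3 oxidation state.
Group 6 minus oxidation state 3 gives a d³ configuration.
Counting donor atoms: 1×oxalate (bidentate) → 2 donors; 2×hydroxide (monodentate) → 2 donors; 1×2,2′-bipyridine (bidentate) → 2 donors. Coordination number = 6.
In an octahedral field the d³ configuration is t₂g³e_g⁰ (only one arrangement possible), giving 3 unpaired electrons.

3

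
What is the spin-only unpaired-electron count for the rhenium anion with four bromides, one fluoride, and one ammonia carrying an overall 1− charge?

Each bromide is −1; each fluoride is −1; ammonia is neutral; balancing the −1 overall charge requires Re(IV).
Rhenium is a group-7 element; Re(IV) is therefore d³.
In an octahedral field the d³ configuration is t₂g³e_g⁰ (only one arrangement possible), giving 3 unpaired electrons.

3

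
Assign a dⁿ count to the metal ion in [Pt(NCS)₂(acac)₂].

d⁶

Summing ligand charges against the 0 overall charge gives an oxidation state of +4 for platinum.
Group 10 minus oxidation state 4 gives a d⁶ configuration.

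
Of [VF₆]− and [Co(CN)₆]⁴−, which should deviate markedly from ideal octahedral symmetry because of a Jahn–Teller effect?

[VF₆]−: Summing ligand charges against the −1 overall charge gives an oxidation state of +5 for vanadium. Vanadium is a group-5 element; V(V) is therefore d⁰. The d⁰ configuration leaves the e_g set evenly filled (or empty) — no strong Jahn–Teller driving force.
[Co(CN)₆]⁴−: Ligand charges: each cyanide is −1. With an overall charge of −4 the cobalt centre must be in the +2 oxidation state. Group 9 minus oxidation state 2 gives a d⁷ configuration. Cyanide is a strong-field ligand (high in the spectrochemical series) for a first-row metal, so the complex is low-spin. The t₂g⁶e_g¹ (low-spin) configuration has an unevenly filled e_g set; the Jahn–Teller theorem predicts a tetragonal distortion (typically axial elongation) to lift the degeneracy.

[Co(CN)₆]⁴−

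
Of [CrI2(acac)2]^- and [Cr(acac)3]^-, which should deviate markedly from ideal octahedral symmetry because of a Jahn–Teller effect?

[CrI2(acac)2]^-: Each iodide is −1; each acetylacetonate is −1; balancing the −1 overall charge requires Cr(III). Cr sits in group 6, so the d-electron count is 6 − 3 = 3. The d³ configuration leaves the e_g set evenly filled (or empty) — no strong Jahn–Teller driving force.
[Cr(acac)3]^-: Summing ligand charges against the −1 overall charge gives an oxidation state of +2 for chromium. Cr sits in group 6, so the d-electron count is 6 − 2 = 4. Acetylacetonate is a weak-field ligand for a first-row metal, so the complex is high-spin. The t₂g³e_g¹ (high-spin) configuration has an unevenly filled e_g set; the Jahn–Teller theorem predicts a tetragonal distortion (typically axial elongation) to lift the degeneracy.

[Cr(acac)3]^-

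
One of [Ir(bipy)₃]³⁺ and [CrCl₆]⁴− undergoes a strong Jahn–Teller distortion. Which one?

[CrCl₆]⁴−

[Ir(bipy)₃]³⁺: Ligand charges: 2,2′-bipyridine is neutral. With an overall charge of +3 the iridium centre must be in the +3 oxidation state. Group 9 minus oxidation state 3 gives a d⁶ configuration. A 5d ion has a large Δₒ and is invariably low-spin. The d⁶ configuration leaves the e_g set evenly filled (or empty) — no strong Jahn–Teller driving force.
[CrCl₆]⁴−: Ligand charges: each chloride is −1. With an overall charge of −4 the chromium centre must be in the +2 oxidation state. Cr sits in group 6, so the d-electron count is 6 − 2 = 4. Chloride is a weak-field ligand for a first-row metal, so the complex is high-spin. The t₂g³e_g¹ (high-spin) configuration has an unevenly filled e_g set; the Jahn–Teller theorem predicts a tetragonal distortion (typically axial elongation) to lift the degeneracy.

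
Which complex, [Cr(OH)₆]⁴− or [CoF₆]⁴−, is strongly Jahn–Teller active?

[Cr(OH)₆]⁴−

[Cr(OH)₆]⁴−: Each hydroxide is −1; balancing the −4 overall charge requires Cr(II). Cr sits in group 6, so the d-electron count is 6 − 2 = 4. Hydroxide is a weak-field ligand for a first-row metal, so the complex is high-spin. The t₂g³e_g¹ (high-spin) configuration has an unevenly filled e_g set; the Jahn–Teller theorem predicts a tetragonal distortion (typically axial elongation) to lift the degeneracy.
[CoF₆]⁴−: Ligand charges: each fluoride is −1. With an overall charge of −4 the cobalt centre must be in the +2 oxidation state. Group 9 minus oxidation state 2 gives a d⁷ configuration. Fluoride is a weak-field ligand for a first-row metal, so the complex is high-spin. The d⁷ configuration leaves the e_g set evenly filled (or empty) — no strong Jahn–Teller driving force.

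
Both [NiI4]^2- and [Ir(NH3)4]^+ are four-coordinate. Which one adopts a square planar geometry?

[Ir(NH3)4]^+

For [NiI4]^2-: Summing ligand charges against the −2 overall charge gives an oxidation state of +2 for nickel. Nickel is a group-10 element; Ni(II) is therefore d⁸. Iodide is a weak-field ligand. With weak-field ligands the CFSE gain from square planar is small, so a 3d d⁸ ion takes the sterically preferred tetrahedral geometry. → tetrahedral.
For [Ir(NH3)4]^+: Summing ligand charges against the +1 overall charge gives an oxidation state of +1 for iridium. Iridium is a group-9 element; Ir(I) is therefore d⁸. A 5d d⁸ ion has a large crystal-field splitting; square planar leaves the high-energy d_{x²−y²} orbital empty and maximises CFSE. → square planar.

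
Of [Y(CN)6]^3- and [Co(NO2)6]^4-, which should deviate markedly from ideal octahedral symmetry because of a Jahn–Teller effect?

[Y(CN)6]^3-: Each cyanide is −1; balancing the −3 overall charge requires Y(III). Yttrium is a group-3 element; Y(III) is therefore d⁰. The d⁰ configuration leaves the e_g set evenly filled (or empty) — no strong Jahn–Teller driving force.
[Co(NO2)6]^4-: Ligand charges: each nitro (N-bound nitrite) is −1. With an overall charge of −4 the cobalt centre must be in the +2 oxidation state. Group 9 minus oxidation state 2 gives a d⁷ configuration. Nitro (N-bound nitrite) is a strong-field ligand (high in the spectrochemical series) for a first-row metal, so the complex is low-spin. The t₂g⁶e_g¹ (low-spin) configuration has an unevenly filled e_g set; the Jahn–Teller theorem predicts a tetragonal distortion (typically axial elongation) to lift the degeneracy.

[Co(NO2)6]^4-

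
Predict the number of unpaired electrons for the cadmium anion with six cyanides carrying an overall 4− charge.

Each cyanide is −1; balancing the −4 overall charge requires Cd(II).
Group 12 minus oxidation state 2 gives a d¹⁰ configuration.
In an octahedral field the d¹⁰ configuration is t₂g⁶e_g⁴, giving 0 unpaired electrons.

0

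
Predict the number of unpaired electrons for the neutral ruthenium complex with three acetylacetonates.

1 unpaired electron

Summing ligand charges against the 0 overall charge gives an oxidation state of +3 for ruthenium.
Ruthenium is a group-8 element; Ru(III) is therefore d⁵.
Counting donor atoms: 3×acetylacetonate (bidentate) → 6 donors. Coordination number = 6.
The spin state decides the count: a 4d ion has a large Δₒ and is invariably low-spin.
An octahedral low-spin d⁵ ion is t₂g⁵e_g⁰, giving 1 unpaired electron.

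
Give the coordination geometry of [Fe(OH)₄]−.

tetrahedral

Ligand charges: each hydroxide is −1. With an overall charge of −1 the iron centre must be in the +3 oxidation state.
Group 8 minus oxidation state 3 gives a d⁵ configuration.
With 4 monodentate ligands the coordination number is 4.
Hydroxide is a weak-field ligand.
A high-spin d⁵ ion has zero CFSE in either geometry, so four ligands adopt the sterically favoured tetrahedral geometry.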